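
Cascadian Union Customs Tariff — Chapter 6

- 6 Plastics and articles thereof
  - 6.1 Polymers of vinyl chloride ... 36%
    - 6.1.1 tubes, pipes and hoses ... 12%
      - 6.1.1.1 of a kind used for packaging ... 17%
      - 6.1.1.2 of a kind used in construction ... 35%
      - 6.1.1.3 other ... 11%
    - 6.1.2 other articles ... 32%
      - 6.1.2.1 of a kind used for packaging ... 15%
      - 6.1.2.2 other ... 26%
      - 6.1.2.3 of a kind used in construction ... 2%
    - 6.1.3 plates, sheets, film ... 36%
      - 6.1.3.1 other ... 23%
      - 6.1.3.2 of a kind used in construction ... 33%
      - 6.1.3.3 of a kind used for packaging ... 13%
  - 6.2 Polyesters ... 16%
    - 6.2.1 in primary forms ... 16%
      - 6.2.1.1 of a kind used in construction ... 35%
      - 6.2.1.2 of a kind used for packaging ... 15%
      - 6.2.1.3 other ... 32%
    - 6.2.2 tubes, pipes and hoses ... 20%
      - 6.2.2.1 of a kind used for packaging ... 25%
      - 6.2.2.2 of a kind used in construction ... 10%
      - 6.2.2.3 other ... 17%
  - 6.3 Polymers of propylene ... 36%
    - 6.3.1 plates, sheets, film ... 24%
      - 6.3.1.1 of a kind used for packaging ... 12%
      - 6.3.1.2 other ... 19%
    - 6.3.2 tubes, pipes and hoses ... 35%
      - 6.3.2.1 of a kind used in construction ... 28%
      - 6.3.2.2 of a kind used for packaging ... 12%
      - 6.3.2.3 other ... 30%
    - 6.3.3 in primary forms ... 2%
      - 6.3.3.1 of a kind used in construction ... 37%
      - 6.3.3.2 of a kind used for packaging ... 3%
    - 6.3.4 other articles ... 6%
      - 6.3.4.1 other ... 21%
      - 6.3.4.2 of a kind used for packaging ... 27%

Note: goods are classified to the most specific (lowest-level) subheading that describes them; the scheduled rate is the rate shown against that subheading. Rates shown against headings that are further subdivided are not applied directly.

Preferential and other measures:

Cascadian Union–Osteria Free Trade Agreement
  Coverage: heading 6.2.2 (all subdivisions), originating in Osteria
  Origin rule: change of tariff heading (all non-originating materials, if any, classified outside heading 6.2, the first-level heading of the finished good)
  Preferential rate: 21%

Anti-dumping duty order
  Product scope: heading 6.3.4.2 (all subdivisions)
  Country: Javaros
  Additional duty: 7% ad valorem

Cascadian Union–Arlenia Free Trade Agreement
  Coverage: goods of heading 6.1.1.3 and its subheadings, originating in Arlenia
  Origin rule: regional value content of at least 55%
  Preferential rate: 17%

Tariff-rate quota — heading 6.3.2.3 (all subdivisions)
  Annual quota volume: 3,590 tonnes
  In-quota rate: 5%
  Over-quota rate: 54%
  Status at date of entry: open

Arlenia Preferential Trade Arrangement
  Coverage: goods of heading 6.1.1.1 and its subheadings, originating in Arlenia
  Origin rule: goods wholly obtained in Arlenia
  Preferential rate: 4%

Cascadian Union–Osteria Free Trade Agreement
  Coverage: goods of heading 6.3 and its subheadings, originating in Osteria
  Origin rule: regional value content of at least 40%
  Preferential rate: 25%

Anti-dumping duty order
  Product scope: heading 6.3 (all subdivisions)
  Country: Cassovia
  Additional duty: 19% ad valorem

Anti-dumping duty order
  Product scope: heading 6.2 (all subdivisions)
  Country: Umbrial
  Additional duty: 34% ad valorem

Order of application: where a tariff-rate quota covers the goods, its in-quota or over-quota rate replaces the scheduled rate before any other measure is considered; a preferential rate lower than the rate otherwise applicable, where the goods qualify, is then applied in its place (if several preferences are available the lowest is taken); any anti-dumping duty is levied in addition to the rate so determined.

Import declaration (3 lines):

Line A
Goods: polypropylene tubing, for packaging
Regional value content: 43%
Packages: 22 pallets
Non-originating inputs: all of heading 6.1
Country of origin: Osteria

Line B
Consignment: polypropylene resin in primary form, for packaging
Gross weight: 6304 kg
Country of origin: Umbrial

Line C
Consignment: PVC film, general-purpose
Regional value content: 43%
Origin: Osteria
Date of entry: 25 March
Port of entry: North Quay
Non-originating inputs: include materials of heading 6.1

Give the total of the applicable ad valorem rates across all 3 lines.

38%

Line A: polypropylene → 6.3; tubing → 6.3.2; for packaging → 6.3.2.2. Scheduled 12%. Osteria agreement on 6.2.2: 6.3.2.2 not covered; Osteria agreement on 6.3: RVC ≥ 40% → 25% available; preference 25% not lower than 12% → no reduction. → 12%.
Line B: polypropylene → 6.3; resin in primary form → 6.3.3; for packaging → 6.3.3.2. Scheduled 3%. No special measure applies. → 3%.
Line C: PVC → 6.1; film → 6.1.3; general-purpose → 6.1.3.1. Scheduled 23%. Osteria agreement on 6.2.2: 6.1.3.1 not covered; Osteria agreement on 6.3: 6.1.3.1 not covered. → 23%.
Sum: 12% + 3% + 23% = 38%.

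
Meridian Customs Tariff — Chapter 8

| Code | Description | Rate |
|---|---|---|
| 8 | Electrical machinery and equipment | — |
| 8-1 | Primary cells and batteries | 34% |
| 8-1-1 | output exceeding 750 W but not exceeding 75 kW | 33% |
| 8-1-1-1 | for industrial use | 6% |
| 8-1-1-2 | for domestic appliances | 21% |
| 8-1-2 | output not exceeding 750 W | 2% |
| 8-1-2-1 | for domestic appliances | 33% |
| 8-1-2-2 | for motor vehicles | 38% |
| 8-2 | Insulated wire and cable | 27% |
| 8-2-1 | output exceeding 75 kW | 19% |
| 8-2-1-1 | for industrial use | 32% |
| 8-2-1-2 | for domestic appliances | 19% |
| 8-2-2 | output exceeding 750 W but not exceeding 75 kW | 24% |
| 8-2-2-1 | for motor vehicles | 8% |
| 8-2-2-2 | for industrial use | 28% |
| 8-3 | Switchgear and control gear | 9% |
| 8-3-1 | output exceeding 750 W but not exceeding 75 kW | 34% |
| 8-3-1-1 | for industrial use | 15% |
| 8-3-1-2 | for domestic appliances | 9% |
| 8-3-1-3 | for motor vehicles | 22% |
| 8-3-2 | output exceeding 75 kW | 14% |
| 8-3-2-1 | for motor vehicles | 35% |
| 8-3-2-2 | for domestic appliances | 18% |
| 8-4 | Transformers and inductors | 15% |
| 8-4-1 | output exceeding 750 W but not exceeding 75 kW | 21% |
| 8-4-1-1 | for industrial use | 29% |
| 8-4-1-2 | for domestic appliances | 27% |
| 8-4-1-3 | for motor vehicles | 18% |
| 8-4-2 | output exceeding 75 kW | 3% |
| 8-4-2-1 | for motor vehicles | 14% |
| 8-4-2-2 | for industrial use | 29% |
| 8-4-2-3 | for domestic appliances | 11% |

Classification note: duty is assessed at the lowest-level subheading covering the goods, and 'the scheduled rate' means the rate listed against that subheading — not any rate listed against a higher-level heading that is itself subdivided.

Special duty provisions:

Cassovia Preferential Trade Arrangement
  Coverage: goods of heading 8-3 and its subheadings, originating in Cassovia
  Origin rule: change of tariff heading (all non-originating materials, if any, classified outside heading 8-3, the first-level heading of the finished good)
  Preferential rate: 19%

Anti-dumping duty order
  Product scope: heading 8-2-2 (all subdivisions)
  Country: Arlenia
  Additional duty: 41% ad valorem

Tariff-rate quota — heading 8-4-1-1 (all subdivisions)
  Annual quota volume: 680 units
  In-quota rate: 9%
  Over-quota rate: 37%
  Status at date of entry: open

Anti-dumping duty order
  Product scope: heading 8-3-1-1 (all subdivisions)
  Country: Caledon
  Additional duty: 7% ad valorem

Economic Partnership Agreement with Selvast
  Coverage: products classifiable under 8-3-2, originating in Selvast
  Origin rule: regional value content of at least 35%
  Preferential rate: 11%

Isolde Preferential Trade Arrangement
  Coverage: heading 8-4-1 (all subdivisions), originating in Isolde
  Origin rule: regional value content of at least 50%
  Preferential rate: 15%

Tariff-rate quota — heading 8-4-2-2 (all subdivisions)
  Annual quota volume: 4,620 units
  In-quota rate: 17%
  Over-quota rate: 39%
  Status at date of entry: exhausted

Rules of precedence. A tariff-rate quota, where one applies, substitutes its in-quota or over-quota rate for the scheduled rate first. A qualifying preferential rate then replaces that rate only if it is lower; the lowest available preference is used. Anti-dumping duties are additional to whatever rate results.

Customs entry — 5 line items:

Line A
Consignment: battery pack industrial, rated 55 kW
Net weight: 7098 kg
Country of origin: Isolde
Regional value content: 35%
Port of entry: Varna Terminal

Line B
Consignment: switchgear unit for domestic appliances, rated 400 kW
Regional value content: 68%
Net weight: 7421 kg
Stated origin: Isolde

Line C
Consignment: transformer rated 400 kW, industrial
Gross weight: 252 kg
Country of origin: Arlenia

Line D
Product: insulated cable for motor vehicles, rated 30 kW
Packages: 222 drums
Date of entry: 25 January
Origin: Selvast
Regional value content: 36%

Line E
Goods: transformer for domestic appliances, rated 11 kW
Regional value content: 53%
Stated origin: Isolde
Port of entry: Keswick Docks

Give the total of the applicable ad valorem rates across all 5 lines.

86%

Line A: battery pack → 8-1; rated 55 kW → 8-1-1; industrial → 8-1-1-1. Scheduled 6%. Isolde agreement on 8-4-1: 8-1-1-1 not covered. → 6%.
Line B: switchgear unit → 8-3; rated 400 kW → 8-3-2; for domestic appliances → 8-3-2-2. Scheduled 18%. Isolde agreement on 8-4-1: 8-3-2-2 not covered. → 18%.
Line C: transformer → 8-4; rated 400 kW → 8-4-2; industrial → 8-4-2-2. Scheduled 29%. quota on 8-4-2-2 exhausted → over-quota 39%. → 39%.
Line D: insulated cable → 8-2; rated 30 kW → 8-2-2; for motor vehicles → 8-2-2-1. Scheduled 8%. Selvast agreement on 8-3-2: 8-2-2-1 not covered. → 8%.
Line E: transformer → 8-4; rated 11 kW → 8-4-1; for domestic appliances → 8-4-1-2. Scheduled 27%. Isolde agreement on 8-4-1: RVC ≥ 50% → 15% available; preferential 15%. → 15%.
Sum: 6% + 18% + 39% + 8% + 15% = 86%.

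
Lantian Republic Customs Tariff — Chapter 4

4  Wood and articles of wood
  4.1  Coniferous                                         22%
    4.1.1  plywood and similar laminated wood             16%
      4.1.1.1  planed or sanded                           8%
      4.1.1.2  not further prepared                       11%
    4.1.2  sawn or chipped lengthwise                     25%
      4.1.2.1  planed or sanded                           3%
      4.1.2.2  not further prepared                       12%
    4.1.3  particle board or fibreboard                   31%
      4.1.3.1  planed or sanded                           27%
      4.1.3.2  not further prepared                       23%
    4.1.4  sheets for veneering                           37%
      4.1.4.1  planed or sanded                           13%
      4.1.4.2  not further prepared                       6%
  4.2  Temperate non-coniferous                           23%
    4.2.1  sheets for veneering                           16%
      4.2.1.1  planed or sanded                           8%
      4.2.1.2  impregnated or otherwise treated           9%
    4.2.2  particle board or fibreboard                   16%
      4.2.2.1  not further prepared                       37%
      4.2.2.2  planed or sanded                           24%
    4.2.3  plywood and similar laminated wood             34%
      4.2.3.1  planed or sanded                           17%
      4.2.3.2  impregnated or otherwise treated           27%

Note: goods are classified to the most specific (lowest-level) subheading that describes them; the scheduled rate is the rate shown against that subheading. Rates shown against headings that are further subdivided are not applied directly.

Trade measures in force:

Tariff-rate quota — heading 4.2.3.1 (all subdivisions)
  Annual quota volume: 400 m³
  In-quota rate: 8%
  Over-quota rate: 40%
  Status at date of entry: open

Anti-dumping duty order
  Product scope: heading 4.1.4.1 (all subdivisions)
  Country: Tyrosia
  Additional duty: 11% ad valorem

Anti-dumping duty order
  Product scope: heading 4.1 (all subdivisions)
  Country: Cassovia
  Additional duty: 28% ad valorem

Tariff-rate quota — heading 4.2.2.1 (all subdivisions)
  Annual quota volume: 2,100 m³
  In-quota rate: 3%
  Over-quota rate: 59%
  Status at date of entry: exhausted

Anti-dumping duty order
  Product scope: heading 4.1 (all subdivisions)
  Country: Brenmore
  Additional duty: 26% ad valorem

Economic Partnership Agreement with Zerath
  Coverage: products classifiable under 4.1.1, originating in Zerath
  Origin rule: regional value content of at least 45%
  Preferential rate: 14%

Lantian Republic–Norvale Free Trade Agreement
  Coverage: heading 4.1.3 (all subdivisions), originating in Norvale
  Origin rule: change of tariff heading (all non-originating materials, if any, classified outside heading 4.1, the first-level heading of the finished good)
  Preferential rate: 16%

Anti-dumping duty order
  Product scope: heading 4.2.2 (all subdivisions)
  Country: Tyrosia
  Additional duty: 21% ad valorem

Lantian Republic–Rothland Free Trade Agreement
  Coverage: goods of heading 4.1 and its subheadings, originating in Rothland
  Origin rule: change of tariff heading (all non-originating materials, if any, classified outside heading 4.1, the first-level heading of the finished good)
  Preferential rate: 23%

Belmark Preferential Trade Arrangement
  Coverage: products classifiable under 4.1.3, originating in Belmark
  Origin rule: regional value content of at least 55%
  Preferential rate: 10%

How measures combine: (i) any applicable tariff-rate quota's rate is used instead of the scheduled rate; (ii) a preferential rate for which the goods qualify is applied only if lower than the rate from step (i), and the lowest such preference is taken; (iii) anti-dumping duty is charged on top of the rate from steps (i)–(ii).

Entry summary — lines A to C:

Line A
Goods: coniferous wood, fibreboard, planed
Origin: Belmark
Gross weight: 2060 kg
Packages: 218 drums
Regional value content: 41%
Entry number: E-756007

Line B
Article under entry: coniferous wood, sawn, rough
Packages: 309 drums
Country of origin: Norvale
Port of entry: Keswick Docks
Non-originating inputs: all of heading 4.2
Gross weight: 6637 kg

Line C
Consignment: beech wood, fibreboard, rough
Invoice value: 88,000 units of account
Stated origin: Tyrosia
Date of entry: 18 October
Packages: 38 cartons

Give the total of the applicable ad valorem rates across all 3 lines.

Line A: coniferous → 4.1; fibreboard → 4.1.3; planed → 4.1.3.1. Scheduled 27%. Belmark agreement on 4.1.3: RVC < 55%. → 27%.
Line B: coniferous → 4.1; sawn → 4.1.2; rough → 4.1.2.2. Scheduled 12%. Norvale agreement on 4.1.3: 4.1.2.2 not covered. → 12%.
Line C: beech → 4.2; fibreboard → 4.2.2; rough → 4.2.2.1. Scheduled 37%. quota on 4.2.2.1 exhausted → over-quota 59%; anti-dumping (Tyrosia, 4.2.2): +21%; total 59% + 21% = 80%. → 80%.
Sum: 27% + 12% + 80% = 119%.

119%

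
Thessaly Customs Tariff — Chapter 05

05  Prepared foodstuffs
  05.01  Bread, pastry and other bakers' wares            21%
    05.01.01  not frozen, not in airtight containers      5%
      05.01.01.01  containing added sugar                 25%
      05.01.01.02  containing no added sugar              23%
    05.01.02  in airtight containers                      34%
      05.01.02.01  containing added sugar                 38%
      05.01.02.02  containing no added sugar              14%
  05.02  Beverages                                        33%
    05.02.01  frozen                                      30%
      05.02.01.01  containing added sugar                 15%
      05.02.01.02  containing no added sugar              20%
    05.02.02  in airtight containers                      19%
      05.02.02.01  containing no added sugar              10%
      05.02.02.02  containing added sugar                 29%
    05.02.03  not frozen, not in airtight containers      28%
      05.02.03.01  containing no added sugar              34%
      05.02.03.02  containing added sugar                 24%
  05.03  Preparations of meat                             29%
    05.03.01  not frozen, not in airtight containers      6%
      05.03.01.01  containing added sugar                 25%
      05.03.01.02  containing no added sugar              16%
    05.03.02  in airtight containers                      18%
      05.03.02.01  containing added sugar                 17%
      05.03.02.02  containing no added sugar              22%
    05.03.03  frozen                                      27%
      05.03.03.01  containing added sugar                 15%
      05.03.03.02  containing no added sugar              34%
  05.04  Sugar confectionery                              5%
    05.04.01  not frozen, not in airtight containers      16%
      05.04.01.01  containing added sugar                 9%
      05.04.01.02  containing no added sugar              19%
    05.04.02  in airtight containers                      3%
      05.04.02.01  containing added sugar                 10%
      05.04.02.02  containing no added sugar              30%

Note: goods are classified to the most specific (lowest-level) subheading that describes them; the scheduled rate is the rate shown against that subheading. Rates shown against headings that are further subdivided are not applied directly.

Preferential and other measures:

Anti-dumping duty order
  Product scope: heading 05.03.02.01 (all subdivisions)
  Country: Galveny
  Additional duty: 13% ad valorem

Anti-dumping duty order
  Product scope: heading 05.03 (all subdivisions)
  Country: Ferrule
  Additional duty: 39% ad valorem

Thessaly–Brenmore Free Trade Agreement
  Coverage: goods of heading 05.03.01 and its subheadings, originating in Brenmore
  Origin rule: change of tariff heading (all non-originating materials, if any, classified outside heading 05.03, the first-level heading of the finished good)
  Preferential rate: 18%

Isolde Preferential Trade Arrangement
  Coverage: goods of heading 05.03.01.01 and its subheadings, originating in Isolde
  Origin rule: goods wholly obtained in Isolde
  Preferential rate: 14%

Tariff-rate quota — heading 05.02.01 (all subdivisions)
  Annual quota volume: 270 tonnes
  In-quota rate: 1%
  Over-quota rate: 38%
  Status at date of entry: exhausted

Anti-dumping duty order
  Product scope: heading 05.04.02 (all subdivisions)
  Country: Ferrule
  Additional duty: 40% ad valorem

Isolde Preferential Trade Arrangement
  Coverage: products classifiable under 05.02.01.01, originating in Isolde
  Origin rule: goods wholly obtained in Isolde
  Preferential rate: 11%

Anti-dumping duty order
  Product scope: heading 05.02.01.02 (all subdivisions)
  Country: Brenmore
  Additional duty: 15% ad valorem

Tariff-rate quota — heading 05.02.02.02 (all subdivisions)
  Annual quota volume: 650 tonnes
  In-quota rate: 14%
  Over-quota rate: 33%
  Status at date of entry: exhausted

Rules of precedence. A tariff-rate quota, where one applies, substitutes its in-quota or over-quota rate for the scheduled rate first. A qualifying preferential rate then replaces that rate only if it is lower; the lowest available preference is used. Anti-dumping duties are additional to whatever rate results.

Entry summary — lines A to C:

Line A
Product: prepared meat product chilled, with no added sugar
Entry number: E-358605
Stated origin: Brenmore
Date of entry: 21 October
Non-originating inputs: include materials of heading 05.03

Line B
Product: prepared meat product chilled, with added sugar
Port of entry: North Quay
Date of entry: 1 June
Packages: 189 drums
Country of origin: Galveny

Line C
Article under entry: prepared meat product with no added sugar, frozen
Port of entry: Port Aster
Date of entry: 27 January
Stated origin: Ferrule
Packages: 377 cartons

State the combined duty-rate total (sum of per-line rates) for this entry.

114%

Line A: prepared meat product → 05.03; chilled → 05.03.01; with no added sugar → 05.03.01.02. Scheduled 16%. Brenmore agreement on 05.03.01: CTH not met. → 16%.
Line B: prepared meat product → 05.03; chilled → 05.03.01; with added sugar → 05.03.01.01. Scheduled 25%. No special measure applies. → 25%.
Line C: prepared meat product → 05.03; frozen → 05.03.03; with no added sugar → 05.03.03.02. Scheduled 34%. anti-dumping (Ferrule, 05.03): +39%; total 34% + 39% = 73%. → 73%.
Sum: 16% + 25% + 73% = 114%.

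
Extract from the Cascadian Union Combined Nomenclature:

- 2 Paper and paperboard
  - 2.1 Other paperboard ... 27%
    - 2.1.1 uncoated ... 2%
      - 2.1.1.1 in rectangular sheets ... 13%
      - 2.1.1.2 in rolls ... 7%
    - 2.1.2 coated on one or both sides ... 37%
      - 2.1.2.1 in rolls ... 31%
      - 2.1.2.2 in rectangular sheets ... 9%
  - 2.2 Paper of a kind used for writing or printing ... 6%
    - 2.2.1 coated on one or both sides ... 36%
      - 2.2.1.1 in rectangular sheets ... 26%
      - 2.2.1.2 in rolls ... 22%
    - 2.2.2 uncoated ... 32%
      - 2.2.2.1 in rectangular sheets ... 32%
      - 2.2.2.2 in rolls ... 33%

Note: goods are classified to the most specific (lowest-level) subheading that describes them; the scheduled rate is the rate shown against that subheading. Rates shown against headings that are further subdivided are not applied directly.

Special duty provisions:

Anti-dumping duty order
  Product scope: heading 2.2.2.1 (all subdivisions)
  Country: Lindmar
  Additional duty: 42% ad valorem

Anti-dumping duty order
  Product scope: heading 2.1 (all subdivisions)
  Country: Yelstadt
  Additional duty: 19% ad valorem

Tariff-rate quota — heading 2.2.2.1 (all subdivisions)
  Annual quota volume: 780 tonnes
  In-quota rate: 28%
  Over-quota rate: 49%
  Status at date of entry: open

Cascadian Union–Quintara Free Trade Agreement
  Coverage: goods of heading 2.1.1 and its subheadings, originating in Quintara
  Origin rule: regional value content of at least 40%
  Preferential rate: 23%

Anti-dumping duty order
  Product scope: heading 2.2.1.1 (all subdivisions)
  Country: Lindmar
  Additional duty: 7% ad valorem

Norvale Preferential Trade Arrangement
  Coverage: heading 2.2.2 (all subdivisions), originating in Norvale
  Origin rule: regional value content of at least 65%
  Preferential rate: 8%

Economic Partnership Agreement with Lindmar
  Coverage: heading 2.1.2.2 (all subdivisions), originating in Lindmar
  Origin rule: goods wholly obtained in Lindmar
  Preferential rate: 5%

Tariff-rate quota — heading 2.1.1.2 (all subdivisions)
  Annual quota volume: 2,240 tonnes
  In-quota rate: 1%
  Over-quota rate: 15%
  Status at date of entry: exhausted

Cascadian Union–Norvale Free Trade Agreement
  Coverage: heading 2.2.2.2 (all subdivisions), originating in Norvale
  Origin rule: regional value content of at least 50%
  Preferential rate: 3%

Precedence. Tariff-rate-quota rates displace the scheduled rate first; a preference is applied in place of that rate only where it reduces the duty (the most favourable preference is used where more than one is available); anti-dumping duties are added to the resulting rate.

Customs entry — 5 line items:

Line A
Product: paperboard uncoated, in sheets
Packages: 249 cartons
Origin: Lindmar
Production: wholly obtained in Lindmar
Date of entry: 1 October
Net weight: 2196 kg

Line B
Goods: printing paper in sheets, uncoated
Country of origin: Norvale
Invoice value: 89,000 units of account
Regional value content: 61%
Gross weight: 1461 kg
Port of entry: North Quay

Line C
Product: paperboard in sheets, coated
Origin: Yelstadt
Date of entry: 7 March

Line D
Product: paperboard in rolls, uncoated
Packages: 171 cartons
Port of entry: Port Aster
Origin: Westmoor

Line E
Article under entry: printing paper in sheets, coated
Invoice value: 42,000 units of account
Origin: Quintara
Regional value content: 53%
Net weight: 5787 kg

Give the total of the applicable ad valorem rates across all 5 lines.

Line A: paperboard → 2.1; uncoated → 2.1.1; in sheets → 2.1.1.1. Scheduled 13%. Lindmar agreement on 2.1.2.2: 2.1.1.1 not covered. → 13%.
Line B: printing paper → 2.2; uncoated → 2.2.2; in sheets → 2.2.2.1. Scheduled 32%. quota on 2.2.2.1 open → in-quota 28%; Norvale agreement on 2.2.2: RVC < 65%; Norvale agreement on 2.2.2.2: 2.2.2.1 not covered. → 28%.
Line C: paperboard → 2.1; coated → 2.1.2; in sheets → 2.1.2.2. Scheduled 9%. anti-dumping (Yelstadt, 2.1): +19%; total 9% + 19% = 28%. → 28%.
Line D: paperboard → 2.1; uncoated → 2.1.1; in rolls → 2.1.1.2. Scheduled 7%. quota on 2.1.1.2 exhausted → over-quota 15%. → 15%.
Line E: printing paper → 2.2; coated → 2.2.1; in sheets → 2.2.1.1. Scheduled 26%. Quintara agreement on 2.1.1: 2.2.1.1 not covered. → 26%.
Sum: 13% + 28% + 28% + 15% + 26% = 110%.

110%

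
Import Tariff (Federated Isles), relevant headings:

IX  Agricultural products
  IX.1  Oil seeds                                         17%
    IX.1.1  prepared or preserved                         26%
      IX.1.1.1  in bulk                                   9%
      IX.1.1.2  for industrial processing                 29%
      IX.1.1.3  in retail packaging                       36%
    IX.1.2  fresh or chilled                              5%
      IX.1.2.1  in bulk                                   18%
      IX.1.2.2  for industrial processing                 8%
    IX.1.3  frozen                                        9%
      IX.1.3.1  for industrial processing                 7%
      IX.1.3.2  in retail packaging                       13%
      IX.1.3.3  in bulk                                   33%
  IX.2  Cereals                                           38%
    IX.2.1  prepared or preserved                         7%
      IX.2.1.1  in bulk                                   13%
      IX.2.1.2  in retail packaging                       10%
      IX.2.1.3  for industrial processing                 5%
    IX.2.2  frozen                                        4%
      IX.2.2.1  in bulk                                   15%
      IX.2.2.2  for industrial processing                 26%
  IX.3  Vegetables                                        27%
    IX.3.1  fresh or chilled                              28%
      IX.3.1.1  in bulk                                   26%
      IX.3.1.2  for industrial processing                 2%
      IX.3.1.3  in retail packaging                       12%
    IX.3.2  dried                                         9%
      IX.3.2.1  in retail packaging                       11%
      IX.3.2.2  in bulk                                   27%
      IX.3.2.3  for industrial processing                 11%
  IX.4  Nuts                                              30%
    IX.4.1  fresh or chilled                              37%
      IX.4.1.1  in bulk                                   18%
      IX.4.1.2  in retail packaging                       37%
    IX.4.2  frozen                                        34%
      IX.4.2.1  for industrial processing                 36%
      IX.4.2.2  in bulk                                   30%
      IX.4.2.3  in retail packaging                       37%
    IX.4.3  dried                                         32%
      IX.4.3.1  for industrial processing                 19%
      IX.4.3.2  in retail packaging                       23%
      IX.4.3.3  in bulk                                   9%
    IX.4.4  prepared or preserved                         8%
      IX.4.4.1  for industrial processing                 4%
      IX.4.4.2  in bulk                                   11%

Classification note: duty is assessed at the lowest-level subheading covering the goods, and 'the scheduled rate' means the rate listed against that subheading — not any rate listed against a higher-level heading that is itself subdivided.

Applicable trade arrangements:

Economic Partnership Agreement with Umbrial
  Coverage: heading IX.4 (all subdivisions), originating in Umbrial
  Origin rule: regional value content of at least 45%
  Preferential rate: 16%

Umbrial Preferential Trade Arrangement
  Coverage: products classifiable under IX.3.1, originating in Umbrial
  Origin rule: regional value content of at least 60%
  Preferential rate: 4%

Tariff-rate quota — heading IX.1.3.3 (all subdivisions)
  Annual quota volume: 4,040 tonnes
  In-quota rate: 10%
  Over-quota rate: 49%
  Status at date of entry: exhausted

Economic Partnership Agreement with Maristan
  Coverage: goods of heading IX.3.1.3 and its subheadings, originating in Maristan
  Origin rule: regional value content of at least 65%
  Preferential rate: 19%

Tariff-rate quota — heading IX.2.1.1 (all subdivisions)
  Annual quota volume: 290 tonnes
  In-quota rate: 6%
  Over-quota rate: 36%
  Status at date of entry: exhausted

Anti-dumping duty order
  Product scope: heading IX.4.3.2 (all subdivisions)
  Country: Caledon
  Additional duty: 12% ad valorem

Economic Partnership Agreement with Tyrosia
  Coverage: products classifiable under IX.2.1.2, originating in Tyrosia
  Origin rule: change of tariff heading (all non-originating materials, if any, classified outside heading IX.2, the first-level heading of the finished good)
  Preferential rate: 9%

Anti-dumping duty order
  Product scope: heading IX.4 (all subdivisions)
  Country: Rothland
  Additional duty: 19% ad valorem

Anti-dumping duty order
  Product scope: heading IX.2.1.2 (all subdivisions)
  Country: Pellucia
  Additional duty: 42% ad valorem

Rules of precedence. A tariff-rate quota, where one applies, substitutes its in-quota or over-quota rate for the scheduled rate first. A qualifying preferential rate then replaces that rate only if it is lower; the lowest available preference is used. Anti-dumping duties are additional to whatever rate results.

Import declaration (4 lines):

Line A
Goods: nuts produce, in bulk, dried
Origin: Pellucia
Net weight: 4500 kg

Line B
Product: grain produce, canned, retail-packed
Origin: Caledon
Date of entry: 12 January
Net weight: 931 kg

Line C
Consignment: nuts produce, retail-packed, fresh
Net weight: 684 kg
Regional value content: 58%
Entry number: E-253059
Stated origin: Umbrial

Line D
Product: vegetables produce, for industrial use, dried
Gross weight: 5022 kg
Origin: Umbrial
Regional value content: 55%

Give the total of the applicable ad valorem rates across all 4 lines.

46%

Line A: nuts → IX.4; dried → IX.4.3; in bulk → IX.4.3.3. Scheduled 9%. No special measure applies. → 9%.
Line B: grain → IX.2; canned → IX.2.1; retail-packed → IX.2.1.2. Scheduled 10%. No special measure applies. → 10%.
Line C: nuts → IX.4; fresh → IX.4.1; retail-packed → IX.4.1.2. Scheduled 37%. Umbrial agreement on IX.4: RVC ≥ 45% → 16% available; Umbrial agreement on IX.3.1: IX.4.1.2 not covered; preferential 16%. → 16%.
Line D: vegetables → IX.3; dried → IX.3.2; for industrial use → IX.3.2.3. Scheduled 11%. Umbrial agreement on IX.4: IX.3.2.3 not covered; Umbrial agreement on IX.3.1: IX.3.2.3 not covered. → 11%.
Sum: 9% + 10% + 16% + 11% = 46%.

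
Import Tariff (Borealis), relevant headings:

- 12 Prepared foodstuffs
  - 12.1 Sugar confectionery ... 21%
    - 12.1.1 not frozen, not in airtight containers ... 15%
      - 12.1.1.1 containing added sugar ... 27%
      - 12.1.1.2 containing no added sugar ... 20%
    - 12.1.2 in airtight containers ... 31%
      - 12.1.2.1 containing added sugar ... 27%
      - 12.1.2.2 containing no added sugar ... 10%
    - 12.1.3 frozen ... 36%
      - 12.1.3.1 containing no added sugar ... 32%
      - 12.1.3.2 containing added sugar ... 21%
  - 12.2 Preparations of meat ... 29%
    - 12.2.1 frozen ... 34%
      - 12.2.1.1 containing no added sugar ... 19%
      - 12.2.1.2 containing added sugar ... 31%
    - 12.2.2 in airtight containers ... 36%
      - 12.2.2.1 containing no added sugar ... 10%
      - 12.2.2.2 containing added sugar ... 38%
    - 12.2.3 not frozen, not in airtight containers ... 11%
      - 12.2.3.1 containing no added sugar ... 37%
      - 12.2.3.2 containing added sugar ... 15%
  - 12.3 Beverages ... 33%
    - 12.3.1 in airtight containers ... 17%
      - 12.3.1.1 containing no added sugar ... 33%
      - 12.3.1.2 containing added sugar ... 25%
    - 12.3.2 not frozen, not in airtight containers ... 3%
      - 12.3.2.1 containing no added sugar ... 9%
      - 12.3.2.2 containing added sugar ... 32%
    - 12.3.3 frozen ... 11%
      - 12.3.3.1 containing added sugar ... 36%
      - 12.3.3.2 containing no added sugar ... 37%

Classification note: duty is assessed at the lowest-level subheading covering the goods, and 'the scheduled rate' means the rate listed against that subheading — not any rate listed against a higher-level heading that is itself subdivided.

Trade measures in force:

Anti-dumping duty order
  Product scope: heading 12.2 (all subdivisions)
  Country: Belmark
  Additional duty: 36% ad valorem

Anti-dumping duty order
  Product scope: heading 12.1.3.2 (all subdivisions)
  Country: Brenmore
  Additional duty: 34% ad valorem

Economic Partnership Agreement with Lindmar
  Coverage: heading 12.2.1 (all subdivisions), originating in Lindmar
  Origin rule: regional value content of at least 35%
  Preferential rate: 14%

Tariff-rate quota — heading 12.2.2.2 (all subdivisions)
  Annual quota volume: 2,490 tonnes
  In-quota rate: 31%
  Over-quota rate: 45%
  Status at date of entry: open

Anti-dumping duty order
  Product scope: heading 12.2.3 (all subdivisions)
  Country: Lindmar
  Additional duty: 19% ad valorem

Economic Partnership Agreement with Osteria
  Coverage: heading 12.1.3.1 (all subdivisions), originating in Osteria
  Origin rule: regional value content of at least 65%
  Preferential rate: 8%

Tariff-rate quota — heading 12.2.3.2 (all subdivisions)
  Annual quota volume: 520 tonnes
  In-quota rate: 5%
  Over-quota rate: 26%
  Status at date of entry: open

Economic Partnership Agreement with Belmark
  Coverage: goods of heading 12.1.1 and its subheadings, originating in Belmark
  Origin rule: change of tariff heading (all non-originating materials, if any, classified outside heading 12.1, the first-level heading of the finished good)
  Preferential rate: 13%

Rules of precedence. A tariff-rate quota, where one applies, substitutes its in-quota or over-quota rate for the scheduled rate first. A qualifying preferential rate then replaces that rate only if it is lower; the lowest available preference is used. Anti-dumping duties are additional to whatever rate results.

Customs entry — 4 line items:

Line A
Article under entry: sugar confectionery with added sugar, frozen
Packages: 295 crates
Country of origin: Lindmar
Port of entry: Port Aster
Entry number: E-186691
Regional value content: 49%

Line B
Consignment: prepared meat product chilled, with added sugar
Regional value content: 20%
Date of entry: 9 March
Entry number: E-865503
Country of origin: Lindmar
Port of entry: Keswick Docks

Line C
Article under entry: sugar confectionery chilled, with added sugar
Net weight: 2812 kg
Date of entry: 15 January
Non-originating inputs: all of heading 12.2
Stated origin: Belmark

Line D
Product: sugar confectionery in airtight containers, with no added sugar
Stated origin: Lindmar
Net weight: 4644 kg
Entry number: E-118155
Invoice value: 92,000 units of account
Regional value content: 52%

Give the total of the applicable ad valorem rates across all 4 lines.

Line A: sugar confectionery → 12.1; frozen → 12.1.3; with added sugar → 12.1.3.2. Scheduled 21%. Lindmar agreement on 12.2.1: 12.1.3.2 not covered. → 21%.
Line B: prepared meat product → 12.2; chilled → 12.2.3; with added sugar → 12.2.3.2. Scheduled 15%. quota on 12.2.3.2 open → in-quota 5%; Lindmar agreement on 12.2.1: 12.2.3.2 not covered; anti-dumping (Lindmar, 12.2.3): +19%; total 5% + 19% = 24%. → 24%.
Line C: sugar confectionery → 12.1; chilled → 12.1.1; with added sugar → 12.1.1.1. Scheduled 27%. Belmark agreement on 12.1.1: CTH met → 13% available; preferential 13%. → 13%.
Line D: sugar confectionery → 12.1; in airtight containers → 12.1.2; with no added sugar → 12.1.2.2. Scheduled 10%. Lindmar agreement on 12.2.1: 12.1.2.2 not covered. → 10%.
Sum: 21% + 24% + 13% + 10% = 68%.

68%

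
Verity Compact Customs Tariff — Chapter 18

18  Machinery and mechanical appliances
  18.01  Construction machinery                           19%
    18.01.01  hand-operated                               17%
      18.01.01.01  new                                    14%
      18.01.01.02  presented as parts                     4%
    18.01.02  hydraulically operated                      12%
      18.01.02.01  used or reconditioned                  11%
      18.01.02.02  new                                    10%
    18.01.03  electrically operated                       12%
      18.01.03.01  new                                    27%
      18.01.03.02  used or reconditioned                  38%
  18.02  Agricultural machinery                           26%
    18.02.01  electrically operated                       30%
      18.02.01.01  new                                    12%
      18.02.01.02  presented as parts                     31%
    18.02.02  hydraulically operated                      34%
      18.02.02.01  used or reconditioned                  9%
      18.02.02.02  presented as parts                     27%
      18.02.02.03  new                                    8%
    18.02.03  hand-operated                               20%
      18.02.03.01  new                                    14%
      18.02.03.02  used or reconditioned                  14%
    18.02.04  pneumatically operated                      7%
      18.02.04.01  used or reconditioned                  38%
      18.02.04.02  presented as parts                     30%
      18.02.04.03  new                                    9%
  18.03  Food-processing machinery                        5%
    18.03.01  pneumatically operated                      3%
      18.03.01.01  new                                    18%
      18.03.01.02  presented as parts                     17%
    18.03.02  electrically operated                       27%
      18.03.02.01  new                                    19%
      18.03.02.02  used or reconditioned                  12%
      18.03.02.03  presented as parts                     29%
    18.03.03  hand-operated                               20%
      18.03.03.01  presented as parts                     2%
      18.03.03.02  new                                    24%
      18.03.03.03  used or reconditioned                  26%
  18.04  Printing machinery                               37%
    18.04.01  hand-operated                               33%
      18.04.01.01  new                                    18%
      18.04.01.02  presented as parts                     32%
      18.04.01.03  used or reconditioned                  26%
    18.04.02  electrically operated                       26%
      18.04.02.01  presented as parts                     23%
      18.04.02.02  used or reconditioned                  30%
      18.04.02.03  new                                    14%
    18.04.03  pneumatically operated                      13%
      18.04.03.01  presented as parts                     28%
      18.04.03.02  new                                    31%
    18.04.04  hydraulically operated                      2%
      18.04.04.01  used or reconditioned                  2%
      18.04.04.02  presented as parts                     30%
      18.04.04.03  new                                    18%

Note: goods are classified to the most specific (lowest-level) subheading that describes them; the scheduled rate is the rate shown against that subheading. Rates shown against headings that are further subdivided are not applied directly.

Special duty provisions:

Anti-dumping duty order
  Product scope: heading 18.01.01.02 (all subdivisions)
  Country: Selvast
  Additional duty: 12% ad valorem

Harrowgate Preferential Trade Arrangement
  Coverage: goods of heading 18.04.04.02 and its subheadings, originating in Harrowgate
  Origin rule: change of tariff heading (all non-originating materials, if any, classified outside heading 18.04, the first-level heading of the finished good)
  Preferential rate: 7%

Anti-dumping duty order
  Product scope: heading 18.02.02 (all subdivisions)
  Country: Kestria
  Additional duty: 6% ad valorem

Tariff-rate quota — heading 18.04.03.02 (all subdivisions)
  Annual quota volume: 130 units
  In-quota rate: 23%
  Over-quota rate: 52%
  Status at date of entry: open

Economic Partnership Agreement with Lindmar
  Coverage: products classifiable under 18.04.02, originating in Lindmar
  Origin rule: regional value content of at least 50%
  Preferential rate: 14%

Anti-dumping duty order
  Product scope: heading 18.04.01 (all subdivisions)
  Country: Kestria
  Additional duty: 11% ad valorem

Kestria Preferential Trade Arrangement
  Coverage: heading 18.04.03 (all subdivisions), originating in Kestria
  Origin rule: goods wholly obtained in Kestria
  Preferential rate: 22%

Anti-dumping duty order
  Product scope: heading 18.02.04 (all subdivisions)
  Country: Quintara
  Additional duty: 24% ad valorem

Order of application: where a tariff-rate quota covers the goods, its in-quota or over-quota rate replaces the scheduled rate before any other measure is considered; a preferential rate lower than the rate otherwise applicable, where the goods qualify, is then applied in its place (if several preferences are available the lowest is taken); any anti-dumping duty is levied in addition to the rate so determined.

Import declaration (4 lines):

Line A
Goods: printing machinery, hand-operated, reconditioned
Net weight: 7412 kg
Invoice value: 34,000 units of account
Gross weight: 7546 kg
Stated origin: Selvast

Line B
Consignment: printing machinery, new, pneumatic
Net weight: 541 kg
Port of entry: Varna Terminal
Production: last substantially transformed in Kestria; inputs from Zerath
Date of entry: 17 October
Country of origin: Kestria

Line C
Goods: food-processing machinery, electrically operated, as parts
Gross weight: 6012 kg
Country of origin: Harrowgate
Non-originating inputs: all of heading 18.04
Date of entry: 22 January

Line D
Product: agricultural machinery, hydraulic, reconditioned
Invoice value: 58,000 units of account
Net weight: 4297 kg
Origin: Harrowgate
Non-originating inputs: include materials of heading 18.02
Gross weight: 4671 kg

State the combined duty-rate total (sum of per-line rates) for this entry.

87%

Line A: printing → 18.04; hand-operated → 18.04.01; reconditioned → 18.04.01.03. Scheduled 26%. No special measure applies. → 26%.
Line B: printing → 18.04; pneumatic → 18.04.03; new → 18.04.03.02. Scheduled 31%. quota on 18.04.03.02 open → in-quota 23%; Kestria agreement on 18.04.03: not wholly obtained. → 23%.
Line C: food-processing → 18.03; electrically operated → 18.03.02; as parts → 18.03.02.03. Scheduled 29%. Harrowgate agreement on 18.04.04.02: 18.03.02.03 not covered. → 29%.
Line D: agricultural → 18.02; hydraulic → 18.02.02; reconditioned → 18.02.02.01. Scheduled 9%. Harrowgate agreement on 18.04.04.02: 18.02.02.01 not covered. → 9%.
Sum: 26% + 23% + 29% + 9% = 87%.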